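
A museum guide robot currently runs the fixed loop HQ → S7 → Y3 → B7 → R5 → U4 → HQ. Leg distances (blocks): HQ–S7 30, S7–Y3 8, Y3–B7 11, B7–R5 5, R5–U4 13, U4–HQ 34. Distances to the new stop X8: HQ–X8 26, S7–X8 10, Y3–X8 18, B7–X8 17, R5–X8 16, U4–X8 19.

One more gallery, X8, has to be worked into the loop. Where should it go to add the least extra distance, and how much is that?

Minimum extra distance: 6 blocks, inserting X8 between HQ and S7.

Insertion cost between consecutive stops i–j is d(i,X8) + d(X8,j) − d(i,j):
  between HQ and S7: 26 + 10 − 30 = 6
  between S7 and Y3: 10 + 18 − 8 = 20
  between Y3 and B7: 18 + 17 − 11 = 24
  between B7 and R5: 17 + 16 − 5 = 28
  between R5 and U4: 16 + 19 − 13 = 22
  between U4 and HQ: 19 + 26 − 34 = 11
Cheapest insertion is between HQ and S7, adding 6.
New total = 101 + 6 = 107.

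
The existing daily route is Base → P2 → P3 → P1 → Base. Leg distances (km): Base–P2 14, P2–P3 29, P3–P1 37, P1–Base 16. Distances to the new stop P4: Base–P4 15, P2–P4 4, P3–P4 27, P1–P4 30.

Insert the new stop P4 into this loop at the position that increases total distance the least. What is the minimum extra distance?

Insertion cost between consecutive stops i–j is d(i,P4) + d(P4,j) − d(i,j):
  between Base and P2: 15 + 4 − 14 = 5
  between P2 and P3: 4 + 27 − 29 = 2
  between P3 and P1: 27 + 30 − 37 = 20
  between P1 and Base: 30 + 15 − 16 = 29
Cheapest insertion is between P2 and P3, adding 2.
New total = 96 + 2 = 98.

Adding 2 km by placing P4 on the P2–P3 leg.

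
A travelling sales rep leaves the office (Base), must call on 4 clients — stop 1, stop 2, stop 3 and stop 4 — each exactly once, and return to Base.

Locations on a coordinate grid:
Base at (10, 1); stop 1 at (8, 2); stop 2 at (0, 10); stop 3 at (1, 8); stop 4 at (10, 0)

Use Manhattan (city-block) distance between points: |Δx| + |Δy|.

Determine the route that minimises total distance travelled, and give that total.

Base-stop 1-stop 2-stop 3-stop 4-Base: 3+16+3+17+1 = 40
Base-stop 1-stop 2-stop 4-stop 3-Base: 3+16+20+17+16 = 72
Base-stop 1-stop 3-stop 2-stop 4-Base: 3+13+3+20+1 = 40
Base-stop 1-stop 3-stop 4-stop 2-Base: 3+13+17+20+19 = 72
Base-stop 1-stop 4-stop 2-stop 3-Base: 3+4+20+3+16 = 46
Base-stop 1-stop 4-stop 3-stop 2-Base: 3+4+17+3+19 = 46
Base-stop 2-stop 1-stop 3-stop 4-Base: 19+16+13+17+1 = 66
Base-stop 2-stop 1-stop 4-stop 3-Base: 19+16+4+17+16 = 72
Base-stop 2-stop 3-stop 1-stop 4-Base: 19+3+13+4+1 = 40
Base-stop 2-stop 4-stop 1-stop 3-Base: 19+20+4+13+16 = 72
Base-stop 3-stop 1-stop 2-stop 4-Base: 16+13+16+20+1 = 66
Base-stop 3-stop 2-stop 1-stop 4-Base: 16+3+16+4+1 = 40
The minimum is 40.
One optimal route: Base → stop 1 → stop 2 → stop 3 → stop 4 → Base (or its reverse).

40 — the shortest possible round trip.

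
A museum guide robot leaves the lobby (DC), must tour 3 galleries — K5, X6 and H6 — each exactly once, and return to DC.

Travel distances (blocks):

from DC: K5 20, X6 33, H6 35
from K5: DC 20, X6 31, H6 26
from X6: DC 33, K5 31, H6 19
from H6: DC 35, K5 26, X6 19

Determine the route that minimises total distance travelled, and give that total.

Shortest round trip = 98 blocks.

There are 3 distinct closed tours to check (reversals are equivalent).
DC→K5→X6→H6→DC: 20+31+19+35 = 105
DC→K5→H6→X6→DC: 20+26+19+33 = 98
DC→X6→K5→H6→DC: 33+31+26+35 = 125
The minimum is 98.
One optimal route: DC → K5 → H6 → X6 → DC (or its reverse).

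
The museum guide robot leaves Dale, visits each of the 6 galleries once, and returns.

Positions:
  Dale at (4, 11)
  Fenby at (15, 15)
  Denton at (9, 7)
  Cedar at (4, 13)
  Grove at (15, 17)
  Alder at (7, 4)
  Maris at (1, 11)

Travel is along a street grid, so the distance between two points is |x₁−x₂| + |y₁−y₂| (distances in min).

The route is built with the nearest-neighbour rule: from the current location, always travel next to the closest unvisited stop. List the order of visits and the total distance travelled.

Dale → [Cedar:2 / Maris:3 / Denton:9 / Alder:10 / Fenby:15 / Grove:17] → Cedar (2)
Cedar → [Maris:5 / Denton:11 / Alder:12 / Fenby:13 / Grove:15] → Maris (5)
Maris → [Denton:12 / Alder:13 / Fenby:18 / Grove:20] → Denton (12)
Denton → [Alder:5 / Fenby:14 / Grove:16] → Alder (5)
Alder → [Fenby:19 / Grove:21] → Fenby (19)
Fenby → [Grove:2] → Grove (2)
Return Grove→Dale: 17.
Total = 2 + 5 + 12 + 5 + 19 + 2 + 17 = 62.

Nearest-neighbour total = 62 min; route Dale → Cedar → Maris → Denton → Alder → Fenby → Grove → Dale.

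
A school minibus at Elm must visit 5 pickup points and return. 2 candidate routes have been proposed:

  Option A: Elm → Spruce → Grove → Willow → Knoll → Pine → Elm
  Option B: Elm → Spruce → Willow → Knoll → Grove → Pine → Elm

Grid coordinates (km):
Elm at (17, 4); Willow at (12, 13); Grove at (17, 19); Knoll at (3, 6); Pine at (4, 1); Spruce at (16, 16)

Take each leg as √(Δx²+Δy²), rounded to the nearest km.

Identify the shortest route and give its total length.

52 km — Option A is the shortest.

Option A: 12 + 3 + 8 + 11 + 5 + 13 = 52
Option B: 12 + 5 + 11 + 19 + 22 + 13 = 82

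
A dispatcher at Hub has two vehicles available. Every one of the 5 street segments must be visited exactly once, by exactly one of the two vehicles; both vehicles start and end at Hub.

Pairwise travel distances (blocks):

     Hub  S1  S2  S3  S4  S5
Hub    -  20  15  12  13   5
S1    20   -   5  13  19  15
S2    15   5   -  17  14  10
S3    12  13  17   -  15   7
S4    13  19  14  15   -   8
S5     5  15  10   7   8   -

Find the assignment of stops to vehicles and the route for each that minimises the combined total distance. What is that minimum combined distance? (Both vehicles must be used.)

Minimum combined distance: 67 blocks.

Check every non-empty split of the stops between the two vehicles; for each half take its own optimal tour:
  {S1} + {S2, S3, S4, S5}: 40 + 56 = 96
  {S2} + {S1, S3, S4, S5}: 30 + 57 = 87
  {S1, S2} + {S3, S4, S5}: 40 + 40 = 80
  {S3} + {S1, S2, S4, S5}: 24 + 52 = 76
  {S1, S3} + {S2, S4, S5}: 45 + 42 = 87
  {S2, S3} + {S1, S4, S5}: 44 + 52 = 96
  … (15 splits in total)
  {S1, S2, S3, S4} + {S5}: 57 + 10 = 67  ← best
Best: vehicle 1 Hub → S3 → S1 → S2 → S4 → Hub = 57; vehicle 2 Hub → S5 → Hub = 10; combined 67.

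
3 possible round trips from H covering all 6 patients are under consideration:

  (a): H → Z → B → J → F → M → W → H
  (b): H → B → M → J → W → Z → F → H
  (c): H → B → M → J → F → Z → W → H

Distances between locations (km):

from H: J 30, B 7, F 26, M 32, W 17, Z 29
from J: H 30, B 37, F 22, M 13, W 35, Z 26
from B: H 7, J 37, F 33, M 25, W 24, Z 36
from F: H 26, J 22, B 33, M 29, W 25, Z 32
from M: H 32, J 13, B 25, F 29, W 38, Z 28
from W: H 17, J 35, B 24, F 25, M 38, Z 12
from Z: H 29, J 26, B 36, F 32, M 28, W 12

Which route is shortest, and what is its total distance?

(a): 29 + 36 + 37 + 22 + 29 + 38 + 17 = 208
(b): 7 + 25 + 13 + 35 + 12 + 32 + 26 = 150
(c): 7 + 25 + 13 + 22 + 32 + 12 + 17 = 128

128 km — (c) is the shortest.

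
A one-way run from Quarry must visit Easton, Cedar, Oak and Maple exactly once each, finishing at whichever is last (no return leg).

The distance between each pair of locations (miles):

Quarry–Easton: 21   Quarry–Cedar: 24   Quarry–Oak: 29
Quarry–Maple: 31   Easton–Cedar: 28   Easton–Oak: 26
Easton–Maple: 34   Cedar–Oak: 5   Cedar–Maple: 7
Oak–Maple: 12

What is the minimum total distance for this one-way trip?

Minimum one-way distance = 59 miles.

There are 4! = 24 possible orderings.
Quarry→Easton→Cedar→Oak→Maple: 21+28+5+12 = 66
Quarry→Easton→Cedar→Maple→Oak: 21+28+7+12 = 68
Quarry→Easton→Oak→Cedar→Maple: 21+26+5+7 = 59
Quarry→Easton→Oak→Maple→Cedar: 21+26+12+7 = 66
Quarry→Easton→Maple→Cedar→Oak: 21+34+7+5 = 67
Quarry→Easton→Maple→Oak→Cedar: 21+34+12+5 = 72
Quarry→Cedar→Easton→Oak→Maple: 24+28+26+12 = 90
Quarry→Cedar→Easton→Maple→Oak: 24+28+34+12 = 98
Quarry→Cedar→Oak→Easton→Maple: 24+5+26+34 = 89
Quarry→Cedar→Oak→Maple→Easton: 24+5+12+34 = 75
Quarry→Cedar→Maple→Easton→Oak: 24+7+34+26 = 91
Quarry→Cedar→Maple→Oak→Easton: 24+7+12+26 = 69
Quarry→Oak→Easton→Cedar→Maple: 29+26+28+7 = 90
Quarry→Oak→Easton→Maple→Cedar: 29+26+34+7 = 96
… (10 more)
The minimum is 59.
One shortest path: Quarry → Easton → Oak → Cedar → Maple.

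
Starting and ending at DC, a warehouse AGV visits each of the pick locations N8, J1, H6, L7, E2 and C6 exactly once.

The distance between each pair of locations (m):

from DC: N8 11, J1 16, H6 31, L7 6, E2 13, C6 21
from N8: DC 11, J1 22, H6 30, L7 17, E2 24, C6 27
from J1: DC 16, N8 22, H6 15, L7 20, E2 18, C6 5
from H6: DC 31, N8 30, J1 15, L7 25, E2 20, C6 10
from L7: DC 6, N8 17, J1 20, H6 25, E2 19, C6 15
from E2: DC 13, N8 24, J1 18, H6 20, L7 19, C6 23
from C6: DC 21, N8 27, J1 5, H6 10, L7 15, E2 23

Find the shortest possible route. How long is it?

Minimum total distance: 93 m.

There are 360 distinct closed tours to check (reversals are equivalent).
DC→N8→J1→H6→L7→E2→C6→DC: 11+22+15+25+19+23+21 = 136
DC→N8→J1→H6→L7→C6→E2→DC: 11+22+15+25+15+23+13 = 124
DC→N8→J1→H6→E2→L7→C6→DC: 11+22+15+20+19+15+21 = 123
DC→N8→J1→H6→E2→C6→L7→DC: 11+22+15+20+23+15+6 = 112
DC→N8→J1→H6→C6→L7→E2→DC: 11+22+15+10+15+19+13 = 105
DC→N8→J1→H6→C6→E2→L7→DC: 11+22+15+10+23+19+6 = 106
DC→N8→J1→L7→H6→E2→C6→DC: 11+22+20+25+20+23+21 = 142
DC→N8→J1→L7→H6→C6→E2→DC: 11+22+20+25+10+23+13 = 124
… (352 more)
DC→N8→J1→C6→H6→E2→L7→DC: 11+22+5+10+20+19+6 = 93  ← best
The minimum is 93.
One optimal route: DC → N8 → J1 → C6 → H6 → E2 → L7 → DC (or its reverse).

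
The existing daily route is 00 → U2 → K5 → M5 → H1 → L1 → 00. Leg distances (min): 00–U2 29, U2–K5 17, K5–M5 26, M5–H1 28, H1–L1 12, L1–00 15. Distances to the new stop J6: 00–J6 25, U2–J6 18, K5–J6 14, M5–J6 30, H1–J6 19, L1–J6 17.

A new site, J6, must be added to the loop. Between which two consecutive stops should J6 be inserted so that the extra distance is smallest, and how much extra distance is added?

Insertion cost between consecutive stops i–j is d(i,J6) + d(J6,j) − d(i,j):
  between 00 and U2: 25 + 18 − 29 = 14
  between U2 and K5: 18 + 14 − 17 = 15
  between K5 and M5: 14 + 30 − 26 = 18
  between M5 and H1: 30 + 19 − 28 = 21
  between H1 and L1: 19 + 17 − 12 = 24
  between L1 and 00: 17 + 25 − 15 = 27
Cheapest insertion is between 00 and U2, adding 14.
New total = 127 + 14 = 141.

Adding 14 min by placing J6 on the 00–U2 leg.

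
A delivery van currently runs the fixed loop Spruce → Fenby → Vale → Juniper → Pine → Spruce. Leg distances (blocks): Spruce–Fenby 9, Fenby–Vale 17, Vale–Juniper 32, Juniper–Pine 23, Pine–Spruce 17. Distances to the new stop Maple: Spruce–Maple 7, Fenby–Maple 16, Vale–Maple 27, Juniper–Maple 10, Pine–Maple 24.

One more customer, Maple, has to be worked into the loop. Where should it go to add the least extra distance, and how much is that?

Adding 5 blocks by placing Maple on the Vale–Juniper leg.

Insertion cost between consecutive stops i–j is d(i,Maple) + d(Maple,j) − d(i,j):
  between Spruce and Fenby: 7 + 16 − 9 = 14
  between Fenby and Vale: 16 + 27 − 17 = 26
  between Vale and Juniper: 27 + 10 − 32 = 5
  between Juniper and Pine: 10 + 24 − 23 = 11
  between Pine and Spruce: 24 + 7 − 17 = 14
Cheapest insertion is between Vale and Juniper, adding 5.
New total = 98 + 5 = 103.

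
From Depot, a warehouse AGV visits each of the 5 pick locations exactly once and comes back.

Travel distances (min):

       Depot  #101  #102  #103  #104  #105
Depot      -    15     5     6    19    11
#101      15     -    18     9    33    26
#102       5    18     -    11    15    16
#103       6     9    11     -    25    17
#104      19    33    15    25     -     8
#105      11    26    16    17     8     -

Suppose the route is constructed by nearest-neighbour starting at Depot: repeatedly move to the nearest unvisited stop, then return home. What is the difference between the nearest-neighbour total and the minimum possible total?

Depot: #102=5, #103=6, #105=11, #101=15, #104=19 ⇒ #102
#102: #103=11, #104=15, #105=16, #101=18 ⇒ #103
#103: #101=9, #105=17, #104=25 ⇒ #101
#101: #105=26, #104=33 ⇒ #105
#105: #104=8 ⇒ #104
NN route Depot → #102 → #103 → #101 → #105 → #104 → Depot costs 78.
Optimal: Depot → #103 → #101 → #102 → #104 → #105 → Depot costs 67 (by enumerating all 60 distinct tours).
Excess = 78 − 67 = 11.

The nearest-neighbour route is 11 min longer than optimal.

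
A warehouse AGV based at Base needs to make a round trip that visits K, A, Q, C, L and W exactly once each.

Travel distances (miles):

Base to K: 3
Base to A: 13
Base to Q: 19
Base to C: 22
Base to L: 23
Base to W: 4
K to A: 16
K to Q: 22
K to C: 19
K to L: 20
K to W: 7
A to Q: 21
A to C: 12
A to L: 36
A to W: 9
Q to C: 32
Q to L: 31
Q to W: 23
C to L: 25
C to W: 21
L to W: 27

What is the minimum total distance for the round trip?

There are 360 distinct closed tours to check (reversals are equivalent).
Base → K → A → Q → C → L → W → Base: 3+16+21+32+25+27+4 = 128
Base → K → A → Q → C → W → L → Base: 3+16+21+32+21+27+23 = 143
Base → K → A → Q → L → C → W → Base: 3+16+21+31+25+21+4 = 121
Base → K → A → Q → L → W → C → Base: 3+16+21+31+27+21+22 = 141
Base → K → A → Q → W → C → L → Base: 3+16+21+23+21+25+23 = 132
Base → K → A → Q → W → L → C → Base: 3+16+21+23+27+25+22 = 137
Base → K → A → C → Q → L → W → Base: 3+16+12+32+31+27+4 = 125
Base → K → A → C → Q → W → L → Base: 3+16+12+32+23+27+23 = 136
… (352 more)
Base → K → Q → L → C → A → W → Base: 3+22+31+25+12+9+4 = 106  ← best
The minimum is 106.
One optimal route: Base → K → Q → L → C → A → W → Base (or its reverse).

Minimum total distance: 106 miles.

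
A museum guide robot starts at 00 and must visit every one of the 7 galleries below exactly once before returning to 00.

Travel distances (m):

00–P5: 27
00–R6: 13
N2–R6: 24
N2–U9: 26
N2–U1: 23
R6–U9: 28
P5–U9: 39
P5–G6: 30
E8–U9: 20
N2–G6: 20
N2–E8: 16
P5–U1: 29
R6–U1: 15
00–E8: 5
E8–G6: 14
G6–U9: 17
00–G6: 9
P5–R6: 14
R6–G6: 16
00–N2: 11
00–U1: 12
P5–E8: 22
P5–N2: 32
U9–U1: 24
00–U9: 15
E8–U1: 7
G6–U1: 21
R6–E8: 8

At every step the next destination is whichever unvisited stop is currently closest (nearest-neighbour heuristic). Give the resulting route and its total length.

Total distance 125 m via the nearest-neighbour route 00 → E8 → U1 → R6 → P5 → G6 → U9 → N2 → 00.

From 00: distances to unvisited — E8=5, G6=9, N2=11, U1=12, R6=13, U9=15, P5=27. Nearest is E8 (5).
From E8: distances to unvisited — U1=7, R6=8, G6=14, N2=16, U9=20, P5=22. Nearest is U1 (7).
From U1: distances to unvisited — R6=15, G6=21, N2=23, U9=24, P5=29. Nearest is R6 (15).
From R6: distances to unvisited — P5=14, G6=16, N2=24, U9=28. Nearest is P5 (14).
From P5: distances to unvisited — G6=30, N2=32, U9=39. Nearest is G6 (30).
From G6: distances to unvisited — U9=17, N2=20. Nearest is U9 (17).
From U9: distances to unvisited — N2=26. Nearest is N2 (26).
Return N2→00: 11.
Total = 5 + 7 + 15 + 14 + 30 + 17 + 26 + 11 = 125.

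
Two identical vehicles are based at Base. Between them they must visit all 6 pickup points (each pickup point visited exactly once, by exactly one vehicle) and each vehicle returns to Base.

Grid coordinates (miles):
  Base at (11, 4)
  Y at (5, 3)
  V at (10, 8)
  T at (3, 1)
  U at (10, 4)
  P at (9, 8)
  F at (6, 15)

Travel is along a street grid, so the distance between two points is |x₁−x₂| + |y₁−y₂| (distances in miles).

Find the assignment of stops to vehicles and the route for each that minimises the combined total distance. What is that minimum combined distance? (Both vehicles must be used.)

There are 2^5 − 1 = 31 ways to divide the 6 stops into two non-empty groups. For each, the best each vehicle can do is its own shortest tour through its group:
  {Y} + {V, T, U, P, F}: 14 + 44 = 58
  {V} + {Y, T, U, P, F}: 10 + 44 = 54
  {Y, V} + {T, U, P, F}: 22 + 44 = 66
  {T} + {Y, V, U, P, F}: 22 + 36 = 58
  {Y, T} + {V, U, P, F}: 22 + 32 = 54
  {V, T} + {Y, U, P, F}: 30 + 36 = 66
  … (31 splits in total)
  {U} + {Y, V, T, P, F}: 2 + 44 = 46  ← best
Best: vehicle 1 Base → U → Base = 2; vehicle 2 Base → Y → T → F → P → V → Base = 44; combined 46.

46 miles — the smallest possible combined total.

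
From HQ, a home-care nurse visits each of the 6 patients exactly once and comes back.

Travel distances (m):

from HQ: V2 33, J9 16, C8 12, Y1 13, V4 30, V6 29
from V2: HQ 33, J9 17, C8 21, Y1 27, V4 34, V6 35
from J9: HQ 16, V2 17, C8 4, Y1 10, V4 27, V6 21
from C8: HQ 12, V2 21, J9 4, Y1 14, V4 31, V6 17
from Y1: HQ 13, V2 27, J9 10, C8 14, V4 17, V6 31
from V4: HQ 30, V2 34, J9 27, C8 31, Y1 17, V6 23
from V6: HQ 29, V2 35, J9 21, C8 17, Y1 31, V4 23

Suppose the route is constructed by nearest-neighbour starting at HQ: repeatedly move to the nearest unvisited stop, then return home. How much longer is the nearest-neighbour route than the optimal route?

Excess over optimum: 13 m.

HQ: C8=12, Y1=13, J9=16, V6=29, V4=30, V2=33 ⇒ C8
C8: J9=4, Y1=14, V6=17, V2=21, V4=31 ⇒ J9
J9: Y1=10, V2=17, V6=21, V4=27 ⇒ Y1
Y1: V4=17, V2=27, V6=31 ⇒ V4
V4: V6=23, V2=34 ⇒ V6
V6: V2=35 ⇒ V2
NN route HQ → C8 → J9 → Y1 → V4 → V6 → V2 → HQ costs 134.
Optimal: HQ → C8 → J9 → V2 → V6 → V4 → Y1 → HQ costs 121 (by enumerating all 360 distinct tours).
Excess = 134 − 121 = 13.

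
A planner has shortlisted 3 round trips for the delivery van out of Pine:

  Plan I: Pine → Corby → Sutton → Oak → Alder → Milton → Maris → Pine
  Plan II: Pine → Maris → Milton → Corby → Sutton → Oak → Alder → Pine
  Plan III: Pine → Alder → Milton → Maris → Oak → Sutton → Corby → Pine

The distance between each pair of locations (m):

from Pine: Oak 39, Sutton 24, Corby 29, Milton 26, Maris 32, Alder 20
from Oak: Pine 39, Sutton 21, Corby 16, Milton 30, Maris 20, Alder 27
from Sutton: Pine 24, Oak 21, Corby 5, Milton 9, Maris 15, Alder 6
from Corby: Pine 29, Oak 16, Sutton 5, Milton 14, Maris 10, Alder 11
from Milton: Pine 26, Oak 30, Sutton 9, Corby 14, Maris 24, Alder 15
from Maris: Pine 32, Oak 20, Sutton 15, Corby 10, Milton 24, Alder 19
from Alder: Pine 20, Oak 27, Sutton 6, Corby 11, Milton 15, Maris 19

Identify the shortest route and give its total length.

Plan I: 29 + 5 + 21 + 27 + 15 + 24 + 32 = 153
Plan II: 32 + 24 + 14 + 5 + 21 + 27 + 20 = 143
Plan III: 20 + 15 + 24 + 20 + 21 + 5 + 29 = 134

Shortest is Plan III, total 134 m.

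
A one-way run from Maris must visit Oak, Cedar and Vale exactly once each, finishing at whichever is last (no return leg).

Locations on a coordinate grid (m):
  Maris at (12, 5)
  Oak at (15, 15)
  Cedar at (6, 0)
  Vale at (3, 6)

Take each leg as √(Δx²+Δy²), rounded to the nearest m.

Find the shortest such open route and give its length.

30 m — the minimum one-way total.

There are 3! = 6 possible orderings.
Maris→Oak→Cedar→Vale: 10+17+7 = 34
Maris→Oak→Vale→Cedar: 10+15+7 = 32
Maris→Cedar→Oak→Vale: 8+17+15 = 40
Maris→Cedar→Vale→Oak: 8+7+15 = 30
Maris→Vale→Oak→Cedar: 9+15+17 = 41
Maris→Vale→Cedar→Oak: 9+7+17 = 33
The minimum is 30.
One shortest path: Maris → Cedar → Vale → Oak.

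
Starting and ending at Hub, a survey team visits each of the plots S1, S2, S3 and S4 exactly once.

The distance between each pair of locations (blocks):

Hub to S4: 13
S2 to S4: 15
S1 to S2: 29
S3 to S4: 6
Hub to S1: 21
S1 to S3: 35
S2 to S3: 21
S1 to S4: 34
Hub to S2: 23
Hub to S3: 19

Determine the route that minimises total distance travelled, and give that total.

Shortest round trip = 90 blocks.

With 4 stops there are 4!/2 = 12 distinct round trips (a route and its reverse cost the same).
Hub - S1 - S2 - S3 - S4 - Hub: 21+29+21+6+13 = 90
Hub - S1 - S2 - S4 - S3 - Hub: 21+29+15+6+19 = 90
Hub - S1 - S3 - S2 - S4 - Hub: 21+35+21+15+13 = 105
Hub - S1 - S3 - S4 - S2 - Hub: 21+35+6+15+23 = 100
Hub - S1 - S4 - S2 - S3 - Hub: 21+34+15+21+19 = 110
Hub - S1 - S4 - S3 - S2 - Hub: 21+34+6+21+23 = 105
Hub - S2 - S1 - S3 - S4 - Hub: 23+29+35+6+13 = 106
Hub - S2 - S1 - S4 - S3 - Hub: 23+29+34+6+19 = 111
Hub - S2 - S3 - S1 - S4 - Hub: 23+21+35+34+13 = 126
Hub - S2 - S4 - S1 - S3 - Hub: 23+15+34+35+19 = 126
Hub - S3 - S1 - S2 - S4 - Hub: 19+35+29+15+13 = 111
Hub - S3 - S2 - S1 - S4 - Hub: 19+21+29+34+13 = 116
The minimum is 90.
One optimal route: Hub → S1 → S2 → S3 → S4 → Hub (or its reverse).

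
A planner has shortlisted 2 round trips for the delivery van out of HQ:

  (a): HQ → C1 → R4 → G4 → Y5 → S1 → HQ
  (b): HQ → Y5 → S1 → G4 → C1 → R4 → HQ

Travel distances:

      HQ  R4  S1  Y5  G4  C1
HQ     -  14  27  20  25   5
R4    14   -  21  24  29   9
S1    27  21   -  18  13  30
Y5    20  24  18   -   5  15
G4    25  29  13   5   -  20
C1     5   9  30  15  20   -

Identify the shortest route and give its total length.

(a): 5 + 9 + 29 + 5 + 18 + 27 = 93
(b): 20 + 18 + 13 + 20 + 9 + 14 = 94

93 — (a) is the shortest.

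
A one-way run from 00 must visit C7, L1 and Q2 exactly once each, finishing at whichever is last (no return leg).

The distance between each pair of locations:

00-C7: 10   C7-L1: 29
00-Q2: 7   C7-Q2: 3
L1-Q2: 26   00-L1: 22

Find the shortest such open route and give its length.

There are 3! = 6 possible orderings.
00 - C7 - L1 - Q2: 10+29+26 = 65
00 - C7 - Q2 - L1: 10+3+26 = 39
00 - L1 - C7 - Q2: 22+29+3 = 54
00 - L1 - Q2 - C7: 22+26+3 = 51
00 - Q2 - C7 - L1: 7+3+29 = 39
00 - Q2 - L1 - C7: 7+26+29 = 62
The minimum is 39.
One shortest path: 00 → C7 → Q2 → L1.

Shortest open route: 39.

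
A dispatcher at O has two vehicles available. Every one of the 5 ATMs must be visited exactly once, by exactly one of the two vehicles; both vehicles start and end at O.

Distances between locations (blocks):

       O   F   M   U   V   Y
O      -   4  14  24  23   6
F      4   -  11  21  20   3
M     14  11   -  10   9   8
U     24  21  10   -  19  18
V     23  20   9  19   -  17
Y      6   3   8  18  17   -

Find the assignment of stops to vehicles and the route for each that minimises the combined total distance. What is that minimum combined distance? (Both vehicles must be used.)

Minimum combined distance: 74 blocks.

There are 2^4 − 1 = 15 ways to divide the 5 stops into two non-empty groups. For each, the best each vehicle can do is its own shortest tour through its group:
  {F} + {M, U, V, Y}: 8 + 66 = 74
  {M} + {F, U, V, Y}: 28 + 67 = 95
  {F, M} + {U, V, Y}: 29 + 66 = 95
  {U} + {F, M, V, Y}: 48 + 47 = 95
  {F, U} + {M, V, Y}: 49 + 46 = 95
  {M, U} + {F, V, Y}: 48 + 47 = 95
  … (15 splits in total)
Best: vehicle 1 O → F → O = 8; vehicle 2 O → M → U → V → Y → O = 66; combined 74.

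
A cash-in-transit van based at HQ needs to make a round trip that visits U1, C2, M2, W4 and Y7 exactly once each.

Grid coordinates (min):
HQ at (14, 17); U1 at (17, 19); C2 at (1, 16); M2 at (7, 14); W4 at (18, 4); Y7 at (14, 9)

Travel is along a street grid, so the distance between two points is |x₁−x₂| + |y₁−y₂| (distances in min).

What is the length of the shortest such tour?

Minimum total distance: 64 min.

HQ→U1→C2→M2→W4→Y7→HQ: 5+19+8+21+9+8 = 70
HQ→U1→C2→M2→Y7→W4→HQ: 5+19+8+12+9+17 = 70
HQ→U1→C2→W4→M2→Y7→HQ: 5+19+29+21+12+8 = 94
HQ→U1→C2→W4→Y7→M2→HQ: 5+19+29+9+12+10 = 84
HQ→U1→C2→Y7→M2→W4→HQ: 5+19+20+12+21+17 = 94
HQ→U1→C2→Y7→W4→M2→HQ: 5+19+20+9+21+10 = 84
HQ→U1→M2→C2→W4→Y7→HQ: 5+15+8+29+9+8 = 74
HQ→U1→M2→C2→Y7→W4→HQ: 5+15+8+20+9+17 = 74
HQ→U1→M2→W4→C2→Y7→HQ: 5+15+21+29+20+8 = 98
HQ→U1→M2→W4→Y7→C2→HQ: 5+15+21+9+20+14 = 84
HQ→U1→M2→Y7→C2→W4→HQ: 5+15+12+20+29+17 = 98
HQ→U1→M2→Y7→W4→C2→HQ: 5+15+12+9+29+14 = 84
HQ→U1→W4→C2→M2→Y7→HQ: 5+16+29+8+12+8 = 78
HQ→U1→W4→C2→Y7→M2→HQ: 5+16+29+20+12+10 = 92
… (46 more)
HQ→U1→W4→Y7→M2→C2→HQ: 5+16+9+12+8+14 = 64  ← best
The minimum is 64.
One optimal route: HQ → U1 → W4 → Y7 → M2 → C2 → HQ (or its reverse).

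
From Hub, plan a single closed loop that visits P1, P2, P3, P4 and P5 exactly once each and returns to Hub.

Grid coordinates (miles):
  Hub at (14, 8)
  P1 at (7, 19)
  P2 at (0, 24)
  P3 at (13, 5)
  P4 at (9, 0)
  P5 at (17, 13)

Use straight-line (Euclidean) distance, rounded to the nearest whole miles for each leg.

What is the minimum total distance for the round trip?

Hub→P1→P2→P3→P4→P5→Hub: 13+9+23+6+15+6 = 72
Hub→P1→P2→P3→P5→P4→Hub: 13+9+23+9+15+9 = 78
Hub→P1→P2→P4→P3→P5→Hub: 13+9+26+6+9+6 = 69
Hub→P1→P2→P4→P5→P3→Hub: 13+9+26+15+9+3 = 75
Hub→P1→P2→P5→P3→P4→Hub: 13+9+20+9+6+9 = 66
Hub→P1→P2→P5→P4→P3→Hub: 13+9+20+15+6+3 = 66
Hub→P1→P3→P2→P4→P5→Hub: 13+15+23+26+15+6 = 98
Hub→P1→P3→P2→P5→P4→Hub: 13+15+23+20+15+9 = 95
Hub→P1→P3→P4→P2→P5→Hub: 13+15+6+26+20+6 = 86
Hub→P1→P3→P4→P5→P2→Hub: 13+15+6+15+20+21 = 90
Hub→P1→P3→P5→P2→P4→Hub: 13+15+9+20+26+9 = 92
Hub→P1→P3→P5→P4→P2→Hub: 13+15+9+15+26+21 = 99
Hub→P1→P4→P2→P3→P5→Hub: 13+19+26+23+9+6 = 96
Hub→P1→P4→P2→P5→P3→Hub: 13+19+26+20+9+3 = 90
… (46 more)
Hub→P3→P4→P2→P1→P5→Hub: 3+6+26+9+12+6 = 62  ← best
The minimum is 62.
One optimal route: Hub → P3 → P4 → P2 → P1 → P5 → Hub (or its reverse).

Shortest round trip = 62 miles.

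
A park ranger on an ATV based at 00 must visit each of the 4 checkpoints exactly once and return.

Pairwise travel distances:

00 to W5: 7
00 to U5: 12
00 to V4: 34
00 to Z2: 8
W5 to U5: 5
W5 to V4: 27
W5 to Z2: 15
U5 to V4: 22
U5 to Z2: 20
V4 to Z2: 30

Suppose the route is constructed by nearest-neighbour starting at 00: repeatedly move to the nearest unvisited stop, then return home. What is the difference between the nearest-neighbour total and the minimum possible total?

From 00: W5=7, Z2=8, U5=12, V4=34 → choose W5 (7).
From W5: U5=5, Z2=15, V4=27 → choose U5 (5).
From U5: Z2=20, V4=22 → choose Z2 (20).
From Z2: V4=30 → choose V4 (30).
NN route 00 → W5 → U5 → Z2 → V4 → 00 costs 96.
Optimal: 00 → W5 → U5 → V4 → Z2 → 00 costs 72 (by enumerating all 12 distinct tours).
Excess = 96 − 72 = 24.

Excess over optimum: 24.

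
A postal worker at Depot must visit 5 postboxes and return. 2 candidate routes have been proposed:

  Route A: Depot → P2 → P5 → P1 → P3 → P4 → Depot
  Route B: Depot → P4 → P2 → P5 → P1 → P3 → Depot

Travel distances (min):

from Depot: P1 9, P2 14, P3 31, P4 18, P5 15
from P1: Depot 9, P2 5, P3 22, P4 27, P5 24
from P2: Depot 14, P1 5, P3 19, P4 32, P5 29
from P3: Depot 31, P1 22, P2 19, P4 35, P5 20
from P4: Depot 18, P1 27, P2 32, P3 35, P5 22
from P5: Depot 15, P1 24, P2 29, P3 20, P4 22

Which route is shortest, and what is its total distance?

Route A: 14 + 29 + 24 + 22 + 35 + 18 = 142
Route B: 18 + 32 + 29 + 24 + 22 + 31 = 156

142 min — Route A is the shortest.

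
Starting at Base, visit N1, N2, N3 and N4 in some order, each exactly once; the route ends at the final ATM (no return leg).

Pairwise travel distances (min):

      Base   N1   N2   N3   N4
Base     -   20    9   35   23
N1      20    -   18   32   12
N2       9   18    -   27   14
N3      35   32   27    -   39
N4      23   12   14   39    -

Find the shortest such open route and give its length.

Shortest open route: 67 min.

There are 4! = 24 possible orderings.
Base - N1 - N2 - N3 - N4: 20+18+27+39 = 104
Base - N1 - N2 - N4 - N3: 20+18+14+39 = 91
Base - N1 - N3 - N2 - N4: 20+32+27+14 = 93
Base - N1 - N3 - N4 - N2: 20+32+39+14 = 105
Base - N1 - N4 - N2 - N3: 20+12+14+27 = 73
Base - N1 - N4 - N3 - N2: 20+12+39+27 = 98
Base - N2 - N1 - N3 - N4: 9+18+32+39 = 98
Base - N2 - N1 - N4 - N3: 9+18+12+39 = 78
Base - N2 - N3 - N1 - N4: 9+27+32+12 = 80
Base - N2 - N3 - N4 - N1: 9+27+39+12 = 87
Base - N2 - N4 - N1 - N3: 9+14+12+32 = 67
Base - N2 - N4 - N3 - N1: 9+14+39+32 = 94
Base - N3 - N1 - N2 - N4: 35+32+18+14 = 99
Base - N3 - N1 - N4 - N2: 35+32+12+14 = 93
… (10 more)
The minimum is 67.
One shortest path: Base → N2 → N4 → N1 → N3.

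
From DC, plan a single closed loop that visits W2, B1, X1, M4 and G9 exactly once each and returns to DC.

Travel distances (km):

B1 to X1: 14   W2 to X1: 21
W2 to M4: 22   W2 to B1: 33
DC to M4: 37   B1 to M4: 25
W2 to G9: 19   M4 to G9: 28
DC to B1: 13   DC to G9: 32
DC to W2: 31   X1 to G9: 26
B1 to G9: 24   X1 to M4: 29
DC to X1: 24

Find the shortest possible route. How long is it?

DC → W2 → B1 → X1 → M4 → G9 → DC: 31+33+14+29+28+32 = 167
DC → W2 → B1 → X1 → G9 → M4 → DC: 31+33+14+26+28+37 = 169
DC → W2 → B1 → M4 → X1 → G9 → DC: 31+33+25+29+26+32 = 176
DC → W2 → B1 → M4 → G9 → X1 → DC: 31+33+25+28+26+24 = 167
DC → W2 → B1 → G9 → X1 → M4 → DC: 31+33+24+26+29+37 = 180
DC → W2 → B1 → G9 → M4 → X1 → DC: 31+33+24+28+29+24 = 169
DC → W2 → X1 → B1 → M4 → G9 → DC: 31+21+14+25+28+32 = 151
DC → W2 → X1 → B1 → G9 → M4 → DC: 31+21+14+24+28+37 = 155
DC → W2 → X1 → M4 → B1 → G9 → DC: 31+21+29+25+24+32 = 162
DC → W2 → X1 → M4 → G9 → B1 → DC: 31+21+29+28+24+13 = 146
DC → W2 → X1 → G9 → B1 → M4 → DC: 31+21+26+24+25+37 = 164
DC → W2 → X1 → G9 → M4 → B1 → DC: 31+21+26+28+25+13 = 144
DC → W2 → M4 → B1 → X1 → G9 → DC: 31+22+25+14+26+32 = 150
DC → W2 → M4 → B1 → G9 → X1 → DC: 31+22+25+24+26+24 = 152
… (46 more)
DC → B1 → X1 → M4 → W2 → G9 → DC: 13+14+29+22+19+32 = 129  ← best
The minimum is 129.
One optimal route: DC → B1 → X1 → M4 → W2 → G9 → DC (or its reverse).

Minimum total distance: 129 km.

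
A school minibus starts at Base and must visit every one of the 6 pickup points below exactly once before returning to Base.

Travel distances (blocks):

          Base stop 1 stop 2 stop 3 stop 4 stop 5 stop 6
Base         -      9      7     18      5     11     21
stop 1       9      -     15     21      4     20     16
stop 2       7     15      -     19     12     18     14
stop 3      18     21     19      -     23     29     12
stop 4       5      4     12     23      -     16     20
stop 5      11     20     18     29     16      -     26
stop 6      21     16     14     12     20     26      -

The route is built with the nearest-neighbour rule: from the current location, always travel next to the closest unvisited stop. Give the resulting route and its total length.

Total distance 90 blocks via the nearest-neighbour route Base → stop 4 → stop 1 → stop 2 → stop 6 → stop 3 → stop 5 → Base.

From Base: distances to unvisited — stop 4=5, stop 2=7, stop 1=9, stop 5=11, stop 3=18, stop 6=21. Nearest is stop 4 (5).
From stop 4: distances to unvisited — stop 1=4, stop 2=12, stop 5=16, stop 6=20, stop 3=23. Nearest is stop 1 (4).
From stop 1: distances to unvisited — stop 2=15, stop 6=16, stop 5=20, stop 3=21. Nearest is stop 2 (15).
From stop 2: distances to unvisited — stop 6=14, stop 5=18, stop 3=19. Nearest is stop 6 (14).
From stop 6: distances to unvisited — stop 3=12, stop 5=26. Nearest is stop 3 (12).
From stop 3: distances to unvisited — stop 5=29. Nearest is stop 5 (29).
Return stop 5→Base: 11.
Total = 5 + 4 + 15 + 14 + 12 + 29 + 11 = 90.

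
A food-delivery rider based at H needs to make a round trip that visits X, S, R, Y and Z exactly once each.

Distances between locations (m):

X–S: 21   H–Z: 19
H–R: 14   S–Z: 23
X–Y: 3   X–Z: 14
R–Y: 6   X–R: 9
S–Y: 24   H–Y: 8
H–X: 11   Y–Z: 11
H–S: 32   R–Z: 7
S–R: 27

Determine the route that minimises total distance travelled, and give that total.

With 5 stops there are 5!/2 = 60 distinct round trips (a route and its reverse cost the same).
H - X - S - R - Y - Z - H: 11+21+27+6+11+19 = 95
H - X - S - R - Z - Y - H: 11+21+27+7+11+8 = 85
H - X - S - Y - R - Z - H: 11+21+24+6+7+19 = 88
H - X - S - Y - Z - R - H: 11+21+24+11+7+14 = 88
H - X - S - Z - R - Y - H: 11+21+23+7+6+8 = 76
H - X - S - Z - Y - R - H: 11+21+23+11+6+14 = 86
H - X - R - S - Y - Z - H: 11+9+27+24+11+19 = 101
H - X - R - S - Z - Y - H: 11+9+27+23+11+8 = 89
H - X - R - Y - S - Z - H: 11+9+6+24+23+19 = 92
H - X - R - Y - Z - S - H: 11+9+6+11+23+32 = 92
H - X - R - Z - S - Y - H: 11+9+7+23+24+8 = 82
H - X - R - Z - Y - S - H: 11+9+7+11+24+32 = 94
H - X - Y - S - R - Z - H: 11+3+24+27+7+19 = 91
H - X - Y - S - Z - R - H: 11+3+24+23+7+14 = 82
… (46 more)
The minimum is 76.
One optimal route: H → X → S → Z → R → Y → H (or its reverse).

Shortest round trip = 76 m.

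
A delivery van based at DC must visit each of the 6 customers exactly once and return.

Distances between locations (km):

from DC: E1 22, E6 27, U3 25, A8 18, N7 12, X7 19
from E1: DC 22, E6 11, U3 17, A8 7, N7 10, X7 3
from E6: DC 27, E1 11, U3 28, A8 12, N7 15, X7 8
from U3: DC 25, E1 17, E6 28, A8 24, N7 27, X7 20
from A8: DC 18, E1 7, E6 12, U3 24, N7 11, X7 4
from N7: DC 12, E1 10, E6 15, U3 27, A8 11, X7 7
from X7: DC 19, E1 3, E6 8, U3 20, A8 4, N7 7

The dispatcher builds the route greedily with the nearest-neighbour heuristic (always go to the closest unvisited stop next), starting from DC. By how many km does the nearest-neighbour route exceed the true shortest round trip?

Excess over optimum: 6 km.

From DC: N7=12, A8=18, X7=19, E1=22, U3=25, E6=27 → choose N7 (12).
From N7: X7=7, E1=10, A8=11, E6=15, U3=27 → choose X7 (7).
From X7: E1=3, A8=4, E6=8, U3=20 → choose E1 (3).
From E1: A8=7, E6=11, U3=17 → choose A8 (7).
From A8: E6=12, U3=24 → choose E6 (12).
From E6: U3=28 → choose U3 (28).
NN route DC → N7 → X7 → E1 → A8 → E6 → U3 → DC costs 94.
Optimal: DC → U3 → E1 → E6 → A8 → X7 → N7 → DC costs 88 (by enumerating all 360 distinct tours).
Excess = 94 − 88 = 6.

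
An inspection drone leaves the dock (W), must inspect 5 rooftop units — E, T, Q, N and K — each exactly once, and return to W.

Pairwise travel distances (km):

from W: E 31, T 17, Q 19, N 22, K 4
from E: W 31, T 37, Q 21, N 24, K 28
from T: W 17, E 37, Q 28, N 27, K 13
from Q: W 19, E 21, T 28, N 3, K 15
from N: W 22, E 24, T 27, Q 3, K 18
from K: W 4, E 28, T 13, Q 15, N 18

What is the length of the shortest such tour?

W→E→T→Q→N→K→W: 31+37+28+3+18+4 = 121
W→E→T→Q→K→N→W: 31+37+28+15+18+22 = 151
W→E→T→N→Q→K→W: 31+37+27+3+15+4 = 117
W→E→T→N→K→Q→W: 31+37+27+18+15+19 = 147
W→E→T→K→Q→N→W: 31+37+13+15+3+22 = 121
W→E→T→K→N→Q→W: 31+37+13+18+3+19 = 121
W→E→Q→T→N→K→W: 31+21+28+27+18+4 = 129
W→E→Q→T→K→N→W: 31+21+28+13+18+22 = 133
W→E→Q→N→T→K→W: 31+21+3+27+13+4 = 99
W→E→Q→N→K→T→W: 31+21+3+18+13+17 = 103
W→E→Q→K→T→N→W: 31+21+15+13+27+22 = 129
W→E→Q→K→N→T→W: 31+21+15+18+27+17 = 129
W→E→N→T→Q→K→W: 31+24+27+28+15+4 = 129
W→E→N→T→K→Q→W: 31+24+27+13+15+19 = 129
… (46 more)
The minimum is 99.
One optimal route: W → E → Q → N → T → K → W (or its reverse).

Minimum total distance: 99 km.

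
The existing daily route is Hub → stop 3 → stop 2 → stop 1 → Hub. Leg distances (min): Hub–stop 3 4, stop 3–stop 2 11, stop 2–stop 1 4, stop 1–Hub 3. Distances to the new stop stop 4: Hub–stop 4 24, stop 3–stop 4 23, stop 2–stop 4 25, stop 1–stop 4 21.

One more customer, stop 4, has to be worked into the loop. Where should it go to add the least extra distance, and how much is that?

Insertion cost between consecutive stops i–j is d(i,stop 4) + d(stop 4,j) − d(i,j):
  between Hub and stop 3: 24 + 23 − 4 = 43
  between stop 3 and stop 2: 23 + 25 − 11 = 37
  between stop 2 and stop 1: 25 + 21 − 4 = 42
  between stop 1 and Hub: 21 + 24 − 3 = 42
Cheapest insertion is between stop 3 and stop 2, adding 37.
New total = 22 + 37 = 59.

+37 min — insert stop 4 between stop 3 and stop 2.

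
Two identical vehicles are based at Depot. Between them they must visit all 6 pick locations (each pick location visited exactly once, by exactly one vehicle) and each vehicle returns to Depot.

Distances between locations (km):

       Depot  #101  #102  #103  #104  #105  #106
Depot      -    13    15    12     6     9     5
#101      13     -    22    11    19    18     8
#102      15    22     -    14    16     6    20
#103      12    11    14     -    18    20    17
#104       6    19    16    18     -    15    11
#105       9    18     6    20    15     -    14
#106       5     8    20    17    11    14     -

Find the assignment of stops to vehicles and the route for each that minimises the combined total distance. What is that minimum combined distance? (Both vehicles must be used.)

There are 2^5 − 1 = 31 ways to divide the 6 stops into two non-empty groups. For each, the best each vehicle can do is its own shortest tour through its group:
  {#101} + {#102, #103, #104, #105, #106}: 26 + 63 = 89
  {#102} + {#101, #103, #104, #105, #106}: 30 + 65 = 95
  {#101, #102} + {#103, #104, #105, #106}: 50 + 63 = 113
  {#103} + {#101, #102, #104, #105, #106}: 24 + 59 = 83
  {#101, #103} + {#102, #104, #105, #106}: 36 + 47 = 83
  {#102, #103} + {#101, #104, #105, #106}: 41 + 52 = 93
  … (31 splits in total)
  {#104} + {#101, #102, #103, #105, #106}: 12 + 53 = 65  ← best
Best: vehicle 1 Depot → #104 → Depot = 12; vehicle 2 Depot → #105 → #102 → #103 → #101 → #106 → Depot = 53; combined 65.

Minimum combined distance: 65 km.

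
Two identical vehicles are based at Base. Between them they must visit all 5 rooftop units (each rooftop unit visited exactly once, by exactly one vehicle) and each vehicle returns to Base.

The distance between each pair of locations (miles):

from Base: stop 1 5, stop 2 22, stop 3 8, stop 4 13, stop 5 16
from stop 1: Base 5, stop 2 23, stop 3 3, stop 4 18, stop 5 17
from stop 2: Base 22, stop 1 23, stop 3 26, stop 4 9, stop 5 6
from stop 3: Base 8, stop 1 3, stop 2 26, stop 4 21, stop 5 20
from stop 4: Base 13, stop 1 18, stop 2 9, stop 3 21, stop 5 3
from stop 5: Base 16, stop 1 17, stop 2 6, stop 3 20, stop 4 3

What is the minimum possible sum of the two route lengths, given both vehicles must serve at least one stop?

Check every non-empty split of the stops between the two vehicles; for each half take its own optimal tour:
  {stop 1} + {stop 2, stop 3, stop 4, stop 5}: 10 + 56 = 66
  {stop 2} + {stop 1, stop 3, stop 4, stop 5}: 44 + 44 = 88
  {stop 1, stop 2} + {stop 3, stop 4, stop 5}: 50 + 44 = 94
  {stop 3} + {stop 1, stop 2, stop 4, stop 5}: 16 + 50 = 66
  {stop 1, stop 3} + {stop 2, stop 4, stop 5}: 16 + 44 = 60
  {stop 2, stop 3} + {stop 1, stop 4, stop 5}: 56 + 38 = 94
  … (15 splits in total)
Best: vehicle 1 Base → stop 1 → stop 3 → Base = 16; vehicle 2 Base → stop 2 → stop 5 → stop 4 → Base = 44; combined 60.

60 miles — the smallest possible combined total.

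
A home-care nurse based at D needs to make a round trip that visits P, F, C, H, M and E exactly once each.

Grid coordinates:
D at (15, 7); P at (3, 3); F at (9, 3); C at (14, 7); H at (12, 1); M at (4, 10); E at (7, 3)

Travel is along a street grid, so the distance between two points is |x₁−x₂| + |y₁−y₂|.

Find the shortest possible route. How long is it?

D - P - F - C - H - M - E - D: 16+6+9+8+17+10+12 = 78
D - P - F - C - H - E - M - D: 16+6+9+8+7+10+14 = 70
D - P - F - C - M - H - E - D: 16+6+9+13+17+7+12 = 80
D - P - F - C - M - E - H - D: 16+6+9+13+10+7+9 = 70
D - P - F - C - E - H - M - D: 16+6+9+11+7+17+14 = 80
D - P - F - C - E - M - H - D: 16+6+9+11+10+17+9 = 78
D - P - F - H - C - M - E - D: 16+6+5+8+13+10+12 = 70
D - P - F - H - C - E - M - D: 16+6+5+8+11+10+14 = 70
… (352 more)
D - C - H - F - E - P - M - D: 1+8+5+2+4+8+14 = 42  ← best
The minimum is 42.
One optimal route: D → C → H → F → E → P → M → D (or its reverse).

Minimum total distance: 42.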